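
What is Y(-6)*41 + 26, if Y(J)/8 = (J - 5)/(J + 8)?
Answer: -1778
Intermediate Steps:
Y(J) = 8*(-5 + J)/(8 + J) (Y(J) = 8*((J - 5)/(J + 8)) = 8*((-5 + J)/(8 + J)) = 8*(-5 + J)/(8 + J))
Y(-6)*41 + 26 = (8*(-5 - 6)/(8 - 6))*41 + 26 = (8*(-11)/2)*41 + 26 = (8*(½)*(-11))*41 + 26 = -44*41 + 26 = -1804 + 26 = -1778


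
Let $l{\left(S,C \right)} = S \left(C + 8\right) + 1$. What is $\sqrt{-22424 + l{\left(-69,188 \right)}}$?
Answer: $i \sqrt{35947} \approx 189.6 i$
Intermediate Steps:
$l{\left(S,C \right)} = 1 + S \left(8 + C\right)$ ($l{\left(S,C \right)} = S \left(8 + C\right) + 1 = 1 + S \left(8 + C\right)$)
$\sqrt{-22424 + l{\left(-69,188 \right)}} = \sqrt{-22424 + \left(1 + 8 \left(-69\right) + 188 \left(-69\right)\right)} = \sqrt{-22424 - 13523} = \sqrt{-35947} = i \sqrt{35947}$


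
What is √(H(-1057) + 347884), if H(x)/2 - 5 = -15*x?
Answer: 2*√94901 ≈ 616.12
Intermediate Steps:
H(x) = 10 - 30*x (H(x) = 10 + 2*(-15*x) = 10 - 30*x)
√(H(-1057) + 347884) = √((10 - 30*(-1057)) + 347884) = √((10 + 31710) + 347884) = √(31720 + 347884) = √379604 = 2*√94901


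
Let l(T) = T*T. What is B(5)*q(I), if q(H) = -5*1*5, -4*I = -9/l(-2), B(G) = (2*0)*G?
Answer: 0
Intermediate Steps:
B(G) = 0 (B(G) = 0*G = 0)
l(T) = T²
I = 9/16 (I = -(-9)/(4*((-2)²)) = -(-9)/(4*4) = -¼*(-9/4) = 9/16 ≈ 0.56250)
q(H) = -25 (q(H) = -5*5 = -25)
B(5)*q(I) = 0*(-25) = 0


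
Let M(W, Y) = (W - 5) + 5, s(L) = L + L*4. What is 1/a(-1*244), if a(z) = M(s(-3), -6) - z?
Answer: 1/229 ≈ 0.0043668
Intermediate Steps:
s(L) = 5*L (s(L) = L + 4*L = 5*L)
M(W, Y) = W (M(W, Y) = (-5 + W) + 5 = W)
a(z) = -15 - z (a(z) = 5*(-3) - z = -15 - z)
1/a(-1*244) = 1/(-15 - (-1)*244) = 1/(-15 - 1*(-244)) = 1/(-15 + 244) = 1/229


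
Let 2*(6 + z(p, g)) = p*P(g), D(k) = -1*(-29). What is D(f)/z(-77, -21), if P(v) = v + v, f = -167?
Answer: 29/1611 ≈ 0.018001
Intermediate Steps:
D(k) = 29
P(v) = 2*v
z(p, g) = -6 + g*p (z(p, g) = -6 + (p*(2*g))/2 = -6 + (2*g*p)/2 = -6 + g*p)
D(f)/z(-77, -21) = 29/(-6 - 21*(-77)) = 29/(-6 + 1617) = 29/1611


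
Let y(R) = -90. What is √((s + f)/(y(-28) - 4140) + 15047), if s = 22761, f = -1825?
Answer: √7476275195/705 ≈ 122.65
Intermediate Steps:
√((s + f)/(y(-28) - 4140) + 15047) = √((22761 - 1825)/(-90 - 4140) + 15047) = √(20936/(-4230) + 15047) = √(20936*(-1/4230) + 15047) = √(-10468/2115 + 15047) = √(31813937/2115) = √7476275195/705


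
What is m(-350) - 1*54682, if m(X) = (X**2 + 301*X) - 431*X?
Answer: 113318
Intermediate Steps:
m(X) = X**2 - 130*X
m(-350) - 1*54682 = -350*(-130 - 350) - 1*54682 = -350*(-480) - 54682 = 168000 - 54682 = 113318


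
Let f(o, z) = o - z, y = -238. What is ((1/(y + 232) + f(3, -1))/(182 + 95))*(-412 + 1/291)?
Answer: -2757493/483642 ≈ -5.7015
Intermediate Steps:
((1/(y + 232) + f(3, -1))/(182 + 95))*(-412 + 1/291) = ((1/(-238 + 232) + (3 - 1*(-1)))/(182 + 95))*(-412 + 1/291) = ((1/(-6) + (3 + 1))/277)*(-412 + 1/291) = ((-1/6 + 4)*(1/277))*(-119891/291) = ((23/6)*(1/277))*(-119891/291) = (23/1662)*(-119891/291) = -2757493/483642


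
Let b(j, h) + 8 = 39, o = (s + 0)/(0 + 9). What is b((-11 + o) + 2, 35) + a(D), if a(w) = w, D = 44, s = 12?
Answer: 75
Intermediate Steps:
o = 4/3 (o = (12 + 0)/(0 + 9) = 12/9 = 12*(⅑) = 4/3 ≈ 1.3333)
b(j, h) = 31 (b(j, h) = -8 + 39 = 31)
b((-11 + o) + 2, 35) + a(D) = 31 + 44 = 75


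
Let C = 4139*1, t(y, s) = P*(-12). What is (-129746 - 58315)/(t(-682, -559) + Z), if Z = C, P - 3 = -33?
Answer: -188061/4499 ≈ -41.801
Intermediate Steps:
P = -30 (P = 3 - 33 = -30)
t(y, s) = 360 (t(y, s) = -30*(-12) = 360)
C = 4139
Z = 4139
(-129746 - 58315)/(t(-682, -559) + Z) = (-129746 - 58315)/(360 + 4139) = -188061/4499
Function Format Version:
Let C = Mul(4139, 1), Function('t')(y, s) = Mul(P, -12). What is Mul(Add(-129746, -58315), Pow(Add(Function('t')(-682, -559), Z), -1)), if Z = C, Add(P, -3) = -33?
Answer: Rational(-188061, 4499) ≈ -41.801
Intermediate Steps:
P = -30 (P = Add(3, -33) = -30)
Function('t')(y, s) = 360 (Function('t')(y, s) = Mul(-30, -12) = 360)
C = 4139
Z = 4139
Mul(Add(-129746, -58315), Pow(Add(Function('t')(-682, -559), Z), -1)) = Mul(Add(-129746, -58315), Pow(Add(360, 4139), -1)) = Mul(-188061, Pow(4499, -1)) = Mul(-188061, Rational(1, 4499)) = Rational(-188061, 4499)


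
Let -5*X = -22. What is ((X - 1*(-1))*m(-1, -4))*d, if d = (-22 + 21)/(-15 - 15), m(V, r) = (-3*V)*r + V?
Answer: -117/50 ≈ -2.3400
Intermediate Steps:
X = 22/5 (X = -⅕*(-22) = 22/5 ≈ 4.4000)
m(V, r) = V - 3*V*r (m(V, r) = -3*V*r + V = V - 3*V*r)
d = 1/30 (d = -1/(-30) = -1*(-1/30) = 1/30 ≈ 0.033333)
((X - 1*(-1))*m(-1, -4))*d = ((22/5 - 1*(-1))*(-(1 - 3*(-4))))*(1/30) = ((22/5 + 1)*(-(1 + 12)))*(1/30) = (27*(-1*13)/5)*(1/30) = ((27/5)*(-13))*(1/30) = -351/5*1/30 = -117/50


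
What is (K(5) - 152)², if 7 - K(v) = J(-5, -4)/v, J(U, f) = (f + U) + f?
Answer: 506944/25 ≈ 20278.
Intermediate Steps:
J(U, f) = U + 2*f (J(U, f) = (U + f) + f = U + 2*f)
K(v) = 7 + 13/v (K(v) = 7 - (-5 + 2*(-4))/v = 7 - (-5 - 8)/v = 7 - (-13)/v = 7 + 13/v)
(K(5) - 152)² = ((7 + 13/5) - 152)² = (48/5 - 152)² = (-712/5)² = 506944/25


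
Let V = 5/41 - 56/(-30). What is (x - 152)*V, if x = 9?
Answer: -174889/615 ≈ -284.37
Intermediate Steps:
V = 1223/615 (V = 5*(1/41) - 56*(-1/30) = 5/41 + 28/15 = 1223/615 ≈ 1.9886)
(x - 152)*V = (9 - 152)*(1223/615) = -143*1223/615 = -174889/615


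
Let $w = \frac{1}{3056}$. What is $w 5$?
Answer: $\frac{5}{3056} \approx 0.0016361$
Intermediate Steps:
$w = \frac{1}{3056} \approx 0.00032723$
$w 5 = \frac{1}{3056} \cdot 5 = \frac{5}{3056}$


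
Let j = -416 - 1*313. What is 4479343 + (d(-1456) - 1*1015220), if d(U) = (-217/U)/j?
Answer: 525271898705/151632 ≈ 3.4641e+6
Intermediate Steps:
j = -729 (j = -416 - 313 = -729)
d(U) = 217/(729*U) (d(U) = -217/U/(-729) = -217/U*(-1/729) = 217/(729*U))
4479343 + (d(-1456) - 1*1015220) = 4479343 + ((217/729)/(-1456) - 1*1015220) = 4479343 + ((217/729)*(-1/1456) - 1015220) = 4479343 + (-31/151632 - 1015220) = 4479343 - 153939839071/151632 = 525271898705/151632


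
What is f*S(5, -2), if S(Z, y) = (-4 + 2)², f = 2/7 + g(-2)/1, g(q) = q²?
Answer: 120/7 ≈ 17.143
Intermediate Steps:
f = 30/7 (f = 2/7 + (-2)²/1 = 2*(⅐) + 4*1 = 2/7 + 4 = 30/7 ≈ 4.2857)
S(Z, y) = 4 (S(Z, y) = (-2)² = 4)
f*S(5, -2) = (30/7)*4 = 120/7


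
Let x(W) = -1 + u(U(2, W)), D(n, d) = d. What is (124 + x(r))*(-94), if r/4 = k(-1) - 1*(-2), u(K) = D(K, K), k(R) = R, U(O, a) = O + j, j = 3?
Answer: -12032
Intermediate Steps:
U(O, a) = 3 + O (U(O, a) = O + 3 = 3 + O)
u(K) = K
r = 4 (r = 4*(-1 - 1*(-2)) = 4*(-1 + 2) = 4*1 = 4)
x(W) = 4 (x(W) = -1 + (3 + 2) = -1 + 5 = 4)
(124 + x(r))*(-94) = (124 + 4)*(-94) = 128*(-94) = -12032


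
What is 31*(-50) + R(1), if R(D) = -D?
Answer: -1551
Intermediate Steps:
31*(-50) + R(1) = 31*(-50) - 1*1 = -1550 - 1 = -1551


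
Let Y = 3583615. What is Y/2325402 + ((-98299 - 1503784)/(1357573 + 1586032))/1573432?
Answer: 1185552315334629931/769303160073753480 ≈ 1.5411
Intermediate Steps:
Y/2325402 + ((-98299 - 1503784)/(1357573 + 1586032))/1573432 = 3583615/2325402 + ((-98299 - 1503784)/(1357573 + 1586032))/1573432 = 3583615*(1/2325402) - 1602083/2943605*(1/1573432) = 3583615/2325402 - 1602083*1/2943605*(1/1573432) = 3583615/2325402 - 228869/420515*1/1573432 = 3583615/2325402 - 228869/661651757480 = 1185552315334629931/769303160073753480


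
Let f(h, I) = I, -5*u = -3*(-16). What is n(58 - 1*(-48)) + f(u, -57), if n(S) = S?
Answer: 49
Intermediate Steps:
u = -48/5 (u = -(-3)*(-16)/5 = -⅕*48 = -48/5 ≈ -9.6000)
n(58 - 1*(-48)) + f(u, -57) = (58 - 1*(-48)) - 57 = (58 + 48) - 57 = 106 - 57 = 49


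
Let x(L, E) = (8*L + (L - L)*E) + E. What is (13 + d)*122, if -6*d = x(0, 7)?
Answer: 4331/3 ≈ 1443.7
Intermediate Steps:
x(L, E) = E + 8*L (x(L, E) = (8*L + 0*E) + E = (8*L + 0) + E = 8*L + E = E + 8*L)
d = -7/6 (d = -(7 + 8*0)/6 = -(7 + 0)/6 = -⅙*7 = -7/6 ≈ -1.1667)
(13 + d)*122 = (13 - 7/6)*122 = (71/6)*122 = 4331/3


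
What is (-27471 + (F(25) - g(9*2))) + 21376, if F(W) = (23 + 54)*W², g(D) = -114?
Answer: 42144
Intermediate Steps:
F(W) = 77*W²
(-27471 + (F(25) - g(9*2))) + 21376 = (-27471 + (77*25² - 1*(-114))) + 21376 = (-27471 + (77*625 + 114)) + 21376 = (-27471 + (48125 + 114)) + 21376 = (-27471 + 48239) + 21376 = 20768 + 21376 = 42144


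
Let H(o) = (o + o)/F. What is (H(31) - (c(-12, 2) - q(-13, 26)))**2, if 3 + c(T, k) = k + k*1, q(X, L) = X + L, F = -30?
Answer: 22201/225 ≈ 98.671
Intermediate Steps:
q(X, L) = L + X
c(T, k) = -3 + 2*k (c(T, k) = -3 + (k + k*1) = -3 + (k + k) = -3 + 2*k)
H(o) = -o/15 (H(o) = (o + o)/(-30) = (2*o)*(-1/30) = -o/15)
(H(31) - (c(-12, 2) - q(-13, 26)))**2 = (-1/15*31 - ((-3 + 2*2) - (26 - 13)))**2 = (-31/15 - ((-3 + 4) - 1*13))**2 = (-31/15 - (1 - 13))**2 = (-31/15 - 1*(-12))**2 = (-31/15 + 12)**2 = (149/15)**2 = 22201/225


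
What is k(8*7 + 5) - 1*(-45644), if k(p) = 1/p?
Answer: 2784285/61 ≈ 45644.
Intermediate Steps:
k(8*7 + 5) - 1*(-45644) = 1/(8*7 + 5) - 1*(-45644) = 1/(56 + 5) + 45644 = 1/61 + 45644 = 2784285/61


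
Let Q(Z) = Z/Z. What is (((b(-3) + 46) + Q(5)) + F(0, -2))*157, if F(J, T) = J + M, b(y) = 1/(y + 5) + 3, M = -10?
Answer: 12717/2 ≈ 6358.5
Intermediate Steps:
b(y) = 3 + 1/(5 + y) (b(y) = 1/(5 + y) + 3 = 3 + 1/(5 + y))
F(J, T) = -10 + J (F(J, T) = J - 10 = -10 + J)
Q(Z) = 1
(((b(-3) + 46) + Q(5)) + F(0, -2))*157 = ((((16 + 3*(-3))/(5 - 3) + 46) + 1) + (-10 + 0))*157 = ((((16 - 9)/2 + 46) + 1) - 10)*157 = ((((1/2)*7 + 46) + 1) - 10)*157 = (((7/2 + 46) + 1) - 10)*157 = ((99/2 + 1) - 10)*157 = (101/2 - 10)*157 = (81/2)*157 = 12717/2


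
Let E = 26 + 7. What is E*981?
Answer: 32373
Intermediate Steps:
E = 33
E*981 = 33*981 = 32373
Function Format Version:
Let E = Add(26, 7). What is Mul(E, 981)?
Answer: 32373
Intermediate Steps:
E = 33
Mul(E, 981) = Mul(33, 981) = 32373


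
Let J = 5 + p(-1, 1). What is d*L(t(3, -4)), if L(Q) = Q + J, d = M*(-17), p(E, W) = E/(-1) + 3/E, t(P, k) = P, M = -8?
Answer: 816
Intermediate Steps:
p(E, W) = -E + 3/E (p(E, W) = E*(-1) + 3/E = -E + 3/E)
d = 136 (d = -8*(-17) = 136)
J = 3 (J = 5 + (-1*(-1) + 3/(-1)) = 5 + (1 + 3*(-1)) = 5 + (1 - 3) = 5 - 2 = 3)
L(Q) = 3 + Q (L(Q) = Q + 3 = 3 + Q)
d*L(t(3, -4)) = 136*(3 + 3) = 136*6 = 816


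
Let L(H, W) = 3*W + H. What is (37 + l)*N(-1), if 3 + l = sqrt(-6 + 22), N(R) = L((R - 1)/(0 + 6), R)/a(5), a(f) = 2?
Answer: -190/3 ≈ -63.333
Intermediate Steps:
L(H, W) = H + 3*W
N(R) = -1/12 + 19*R/12 (N(R) = ((R - 1)/(0 + 6) + 3*R)/2 = ((-1 + R)/6 + 3*R)*(1/2) = ((-1 + R)*(1/6) + 3*R)*(1/2) = ((-1/6 + R/6) + 3*R)*(1/2) = (-1/6 + 19*R/6)*(1/2) = -1/12 + 19*R/12)
l = 1 (l = -3 + sqrt(-6 + 22) = -3 + sqrt(16) = -3 + 4 = 1)
(37 + l)*N(-1) = (37 + 1)*(-1/12 + (19/12)*(-1)) = 38*(-1/12 - 19/12) = 38*(-5/3) = -190/3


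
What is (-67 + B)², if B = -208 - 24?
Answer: 89401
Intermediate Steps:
B = -232
(-67 + B)² = (-67 - 232)² = (-299)² = 89401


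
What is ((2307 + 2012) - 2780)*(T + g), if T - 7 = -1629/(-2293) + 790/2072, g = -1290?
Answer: -4686616210995/2375548 ≈ -1.9729e+6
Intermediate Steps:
T = 19222215/2375548 (T = 7 + (-1629/(-2293) + 790/2072) = 7 + (-1629*(-1/2293) + 790*(1/2072)) = 7 + (1629/2293 + 395/1036) = 7 + 2593379/2375548 = 19222215/2375548 ≈ 8.0917)
((2307 + 2012) - 2780)*(T + g) = ((2307 + 2012) - 2780)*(19222215/2375548 - 1290) = (4319 - 2780)*(-3045234705/2375548) = 1539*(-3045234705/2375548) = -4686616210995/2375548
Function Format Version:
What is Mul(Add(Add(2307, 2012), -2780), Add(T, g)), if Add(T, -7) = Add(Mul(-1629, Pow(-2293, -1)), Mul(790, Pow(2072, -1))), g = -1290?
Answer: Rational(-4686616210995, 2375548) ≈ -1.9729e+6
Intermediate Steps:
T = Rational(19222215, 2375548) (T = Add(7, Add(Mul(-1629, Pow(-2293, -1)), Mul(790, Pow(2072, -1)))) = Add(7, Add(Mul(-1629, Rational(-1, 2293)), Mul(790, Rational(1, 2072)))) = Add(7, Add(Rational(1629, 2293), Rational(395, 1036))) = Add(7, Rational(2593379, 2375548)) = Rational(19222215, 2375548) ≈ 8.0917)
Mul(Add(Add(2307, 2012), -2780), Add(T, g)) = Mul(Add(Add(2307, 2012), -2780), Add(Rational(19222215, 2375548), -1290)) = Mul(Add(4319, -2780), Rational(-3045234705, 2375548)) = Mul(1539, Rational(-3045234705, 2375548)) = Rational(-4686616210995, 2375548)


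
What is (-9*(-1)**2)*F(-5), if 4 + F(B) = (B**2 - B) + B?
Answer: -189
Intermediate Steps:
F(B) = -4 + B**2 (F(B) = -4 + ((B**2 - B) + B) = -4 + B**2)
(-9*(-1)**2)*F(-5) = (-9*(-1)**2)*(-4 + (-5)**2) = (-9*1)*(-4 + 25) = -9*21 = -189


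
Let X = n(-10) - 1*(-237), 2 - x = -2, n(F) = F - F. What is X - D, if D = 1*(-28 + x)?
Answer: 261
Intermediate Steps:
n(F) = 0
x = 4 (x = 2 - 1*(-2) = 2 + 2 = 4)
X = 237 (X = 0 - 1*(-237) = 0 + 237 = 237)
D = -24 (D = 1*(-28 + 4) = 1*(-24) = -24)
X - D = 237 - 1*(-24) = 237 + 24 = 261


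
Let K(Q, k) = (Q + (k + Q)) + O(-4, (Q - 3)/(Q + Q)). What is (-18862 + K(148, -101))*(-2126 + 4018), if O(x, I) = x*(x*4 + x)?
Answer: -35166604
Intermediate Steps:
O(x, I) = 5*x² (O(x, I) = x*(4*x + x) = x*(5*x) = 5*x²)
K(Q, k) = 80 + k + 2*Q (K(Q, k) = (Q + (k + Q)) + 5*(-4)² = (Q + (Q + k)) + 5*16 = (k + 2*Q) + 80 = 80 + k + 2*Q)
(-18862 + K(148, -101))*(-2126 + 4018) = (-18862 + (80 - 101 + 2*148))*(-2126 + 4018) = (-18862 + (80 - 101 + 296))*1892 = (-18862 + 275)*1892 = -18587*1892 = -35166604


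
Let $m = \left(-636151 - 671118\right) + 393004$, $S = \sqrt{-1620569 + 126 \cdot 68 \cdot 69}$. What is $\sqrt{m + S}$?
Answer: $\sqrt{-914265 + i \sqrt{1029377}} \approx 0.531 + 956.17 i$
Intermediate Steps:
$S = i \sqrt{1029377}$ ($S = \sqrt{-1620569 + 8568 \cdot 69} = \sqrt{-1620569 + 591192} = \sqrt{-1029377} = i \sqrt{1029377} \approx 1014.6 i$)
$m = -914265$ ($m = -1307269 + 393004 = -914265$)
$\sqrt{m + S} = \sqrt{-914265 + i \sqrt{1029377}}$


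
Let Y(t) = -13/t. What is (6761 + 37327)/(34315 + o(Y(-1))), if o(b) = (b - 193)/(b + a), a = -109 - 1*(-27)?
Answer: 92184/71755 ≈ 1.2847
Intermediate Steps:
a = -82 (a = -109 + 27 = -82)
o(b) = (-193 + b)/(-82 + b) (o(b) = (b - 193)/(b - 82) = (-193 + b)/(-82 + b))
(6761 + 37327)/(34315 + o(Y(-1))) = (6761 + 37327)/(34315 + (-193 - 13/(-1))/(-82 - 13/(-1))) = 44088/(34315 + (-193 - 13*(-1))/(-82 - 13*(-1))) = 44088/(34315 + (-193 + 13)/(-82 + 13)) = 44088/(34315 - 180/(-69)) = 44088/(34315 - 1/69*(-180)) = 44088/(34315 + 60/23) = 44088/(789305/23) = 44088*(23/789305) = 92184/71755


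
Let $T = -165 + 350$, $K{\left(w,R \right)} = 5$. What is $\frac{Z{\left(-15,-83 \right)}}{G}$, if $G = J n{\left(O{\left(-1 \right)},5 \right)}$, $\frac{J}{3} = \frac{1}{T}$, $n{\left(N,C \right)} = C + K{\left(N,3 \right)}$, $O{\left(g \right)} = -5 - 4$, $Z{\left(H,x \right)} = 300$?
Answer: $1850$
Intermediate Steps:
$O{\left(g \right)} = -9$
$n{\left(N,C \right)} = 5 + C$ ($n{\left(N,C \right)} = C + 5 = 5 + C$)
$T = 185$
$J = \frac{3}{185} \approx 0.016216$
$G = \frac{6}{37}$ ($G = \frac{3 \left(5 + 5\right)}{185} = \frac{3}{185} \cdot 10 = \frac{6}{37} \approx 0.16216$)
$\frac{Z{\left(-15,-83 \right)}}{G} = \frac{300}{\frac{6}{37}} = 300 \cdot \frac{37}{6} = 1850$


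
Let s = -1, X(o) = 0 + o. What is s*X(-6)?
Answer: 6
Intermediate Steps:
X(o) = o
s*X(-6) = -1*(-6) = 6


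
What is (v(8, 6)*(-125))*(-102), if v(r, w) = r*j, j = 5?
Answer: 510000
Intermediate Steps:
v(r, w) = 5*r (v(r, w) = r*5 = 5*r)
(v(8, 6)*(-125))*(-102) = ((5*8)*(-125))*(-102) = (40*(-125))*(-102) = -5000*(-102) = 510000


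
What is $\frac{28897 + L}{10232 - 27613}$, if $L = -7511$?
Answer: $- \frac{21386}{17381} \approx -1.2304$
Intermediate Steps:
$\frac{28897 + L}{10232 - 27613} = \frac{28897 - 7511}{10232 - 27613} = \frac{21386}{-17381} = 21386 \left(- \frac{1}{17381}\right) = - \frac{21386}{17381}$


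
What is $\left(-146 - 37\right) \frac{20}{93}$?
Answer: $- \frac{1220}{31} \approx -39.355$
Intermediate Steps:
$\left(-146 - 37\right) \frac{20}{93} = - 183 \cdot 20 \cdot \frac{1}{93} = \left(-183\right) \frac{20}{93} = - \frac{1220}{31}$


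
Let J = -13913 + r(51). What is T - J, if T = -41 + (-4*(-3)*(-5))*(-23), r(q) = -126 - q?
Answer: 15429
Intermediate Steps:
T = 1339 (T = -41 + (12*(-5))*(-23) = -41 - 60*(-23) = -41 + 1380 = 1339)
J = -14090 (J = -13913 + (-126 - 1*51) = -13913 + (-126 - 51) = -13913 - 177 = -14090)
T - J = 1339 - 1*(-14090) = 1339 + 14090 = 15429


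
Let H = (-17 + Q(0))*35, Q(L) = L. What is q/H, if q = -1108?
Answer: 1108/595 ≈ 1.8622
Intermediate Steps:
H = -595 (H = (-17 + 0)*35 = -17*35 = -595)
q/H = -1108/(-595) = -1108*(-1/595) = 1108/595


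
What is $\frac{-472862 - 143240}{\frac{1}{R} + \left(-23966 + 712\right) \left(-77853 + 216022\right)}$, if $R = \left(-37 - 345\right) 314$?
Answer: $\frac{73900202696}{385390756059849} \approx 0.00019175$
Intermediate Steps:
$R = -119948$ ($R = \left(-382\right) 314 = -119948$)
$\frac{-472862 - 143240}{\frac{1}{R} + \left(-23966 + 712\right) \left(-77853 + 216022\right)} = \frac{-472862 - 143240}{\frac{1}{-119948} + \left(-23966 + 712\right) \left(-77853 + 216022\right)} = - \frac{616102}{- \frac{1}{119948} - 3212981926} = - \frac{616102}{- \frac{385390756059849}{119948}} = \left(-616102\right) \left(- \frac{119948}{385390756059849}\right) = \frac{73900202696}{385390756059849}$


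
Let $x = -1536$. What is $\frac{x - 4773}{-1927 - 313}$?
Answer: $\frac{6309}{2240} \approx 2.8165$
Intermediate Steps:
$\frac{x - 4773}{-1927 - 313} = \frac{-1536 - 4773}{-1927 - 313} = - \frac{6309}{-1927 - 313} = - \frac{6309}{-2240} = \left(-6309\right) \left(- \frac{1}{2240}\right) = \frac{6309}{2240}$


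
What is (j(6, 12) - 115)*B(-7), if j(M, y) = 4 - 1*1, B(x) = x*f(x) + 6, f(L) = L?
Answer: -6160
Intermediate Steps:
B(x) = 6 + x² (B(x) = x*x + 6 = x² + 6 = 6 + x²)
j(M, y) = 3 (j(M, y) = 4 - 1 = 3)
(j(6, 12) - 115)*B(-7) = (3 - 115)*(6 + (-7)²) = -112*(6 + 49) = -112*55 = -6160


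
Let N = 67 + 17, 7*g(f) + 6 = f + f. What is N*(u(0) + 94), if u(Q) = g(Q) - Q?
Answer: 7824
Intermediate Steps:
g(f) = -6/7 + 2*f/7 (g(f) = -6/7 + (f + f)/7 = -6/7 + (2*f)/7 = -6/7 + 2*f/7)
u(Q) = -6/7 - 5*Q/7 (u(Q) = (-6/7 + 2*Q/7) - Q = -6/7 - 5*Q/7)
N = 84
N*(u(0) + 94) = 84*((-6/7 - 5/7*0) + 94) = 84*((-6/7 + 0) + 94) = 84*(-6/7 + 94) = 84*(652/7) = 7824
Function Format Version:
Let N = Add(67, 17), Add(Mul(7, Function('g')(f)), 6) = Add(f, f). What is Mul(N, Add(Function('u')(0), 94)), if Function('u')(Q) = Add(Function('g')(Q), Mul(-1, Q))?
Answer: 7824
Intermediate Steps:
Function('g')(f) = Add(Rational(-6, 7), Mul(Rational(2, 7), f)) (Function('g')(f) = Add(Rational(-6, 7), Mul(Rational(1, 7), Add(f, f))) = Add(Rational(-6, 7), Mul(Rational(1, 7), Mul(2, f))) = Add(Rational(-6, 7), Mul(Rational(2, 7), f)))
Function('u')(Q) = Add(Rational(-6, 7), Mul(Rational(-5, 7), Q)) (Function('u')(Q) = Add(Add(Rational(-6, 7), Mul(Rational(2, 7), Q)), Mul(-1, Q)) = Add(Rational(-6, 7), Mul(Rational(-5, 7), Q)))
N = 84
Mul(N, Add(Function('u')(0), 94)) = Mul(84, Add(Add(Rational(-6, 7), Mul(Rational(-5, 7), 0)), 94)) = Mul(84, Add(Add(Rational(-6, 7), 0), 94)) = Mul(84, Add(Rational(-6, 7), 94)) = Mul(84, Rational(652, 7)) = 7824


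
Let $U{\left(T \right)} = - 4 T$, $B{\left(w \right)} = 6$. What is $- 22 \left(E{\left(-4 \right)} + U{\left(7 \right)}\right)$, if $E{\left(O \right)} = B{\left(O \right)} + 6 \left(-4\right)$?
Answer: $1012$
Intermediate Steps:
$E{\left(O \right)} = -18$ ($E{\left(O \right)} = 6 + 6 \left(-4\right) = 6 - 24 = -18$)
$- 22 \left(E{\left(-4 \right)} + U{\left(7 \right)}\right) = - 22 \left(-18 - 28\right) = \left(-22\right) \left(-46\right) = 1012$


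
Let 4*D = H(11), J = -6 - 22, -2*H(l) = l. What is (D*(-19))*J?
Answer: -1463/2 ≈ -731.50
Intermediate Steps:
H(l) = -l/2
J = -28
D = -11/8 (D = (-½*11)/4 = (¼)*(-11/2) = -11/8 ≈ -1.3750)
(D*(-19))*J = -11/8*(-19)*(-28) = (209/8)*(-28) = -1463/2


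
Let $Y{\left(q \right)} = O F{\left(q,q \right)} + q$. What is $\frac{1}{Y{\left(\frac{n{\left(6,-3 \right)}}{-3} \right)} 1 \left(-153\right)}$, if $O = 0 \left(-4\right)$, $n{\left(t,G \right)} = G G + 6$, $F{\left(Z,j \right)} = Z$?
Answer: $\frac{1}{765} \approx 0.0013072$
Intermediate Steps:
$n{\left(t,G \right)} = 6 + G^{2}$ ($n{\left(t,G \right)} = G^{2} + 6 = 6 + G^{2}$)
$O = 0$
$Y{\left(q \right)} = q$ ($Y{\left(q \right)} = 0 q + q = 0 + q = q$)
$\frac{1}{Y{\left(\frac{n{\left(6,-3 \right)}}{-3} \right)} 1 \left(-153\right)} = \frac{1}{\frac{6 + \left(-3\right)^{2}}{-3} \cdot 1 \left(-153\right)} = \frac{1}{\left(6 + 9\right) \left(- \frac{1}{3}\right) \left(-153\right)} = \frac{1}{15 \left(- \frac{1}{3}\right) \left(-153\right)} = \frac{1}{\left(-5\right) \left(-153\right)} = \frac{1}{765}$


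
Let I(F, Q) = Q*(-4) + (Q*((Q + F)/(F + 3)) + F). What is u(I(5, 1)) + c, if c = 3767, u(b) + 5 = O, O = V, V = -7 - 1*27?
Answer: 3728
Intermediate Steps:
V = -34 (V = -7 - 27 = -34)
O = -34
I(F, Q) = F - 4*Q + Q*(F + Q)/(3 + F) (I(F, Q) = -4*Q + (Q*((F + Q)/(3 + F)) + F) = -4*Q + (Q*(F + Q)/(3 + F) + F) = -4*Q + (F + Q*(F + Q)/(3 + F)) = F - 4*Q + Q*(F + Q)/(3 + F))
u(b) = -39 (u(b) = -5 - 34 = -39)
u(I(5, 1)) + c = -39 + 3767 = 3728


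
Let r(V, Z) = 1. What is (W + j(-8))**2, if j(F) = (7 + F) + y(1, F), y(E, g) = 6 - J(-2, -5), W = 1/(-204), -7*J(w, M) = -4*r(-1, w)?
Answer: 39904489/2039184 ≈ 19.569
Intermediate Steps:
J(w, M) = 4/7 (J(w, M) = -(-4)/7 = -1/7*(-4) = 4/7)
W = -1/204 ≈ -0.0049020
y(E, g) = 38/7 (y(E, g) = 6 - 1*4/7 = 6 - 4/7 = 38/7)
j(F) = 87/7 + F (j(F) = (7 + F) + 38/7 = 87/7 + F)
(W + j(-8))**2 = (-1/204 + (87/7 - 8))**2 = (-1/204 + 31/7)**2 = (6317/1428)**2 = 39904489/2039184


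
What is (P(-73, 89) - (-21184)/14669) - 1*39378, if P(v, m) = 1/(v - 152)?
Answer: -129963321719/3300525 ≈ -39377.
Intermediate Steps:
P(v, m) = 1/(-152 + v)
(P(-73, 89) - (-21184)/14669) - 1*39378 = (1/(-152 - 73) - (-21184)/14669) - 1*39378 = (1/(-225) - (-21184)/14669) - 39378 = (-1/225 - 1*(-21184/14669)) - 39378 = (-1/225 + 21184/14669) - 39378 = 4751731/3300525 - 39378 = -129963321719/3300525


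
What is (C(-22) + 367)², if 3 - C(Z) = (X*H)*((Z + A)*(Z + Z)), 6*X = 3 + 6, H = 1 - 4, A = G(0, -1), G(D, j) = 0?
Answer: 22335076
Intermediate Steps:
A = 0
H = -3
X = 3/2 (X = (3 + 6)/6 = (⅙)*9 = 3/2 ≈ 1.5000)
C(Z) = 3 + 9*Z² (C(Z) = 3 - (3/2)*(-3)*(Z + 0)*(Z + Z) = 3 - (-9)*Z*(2*Z)/2 = 3 - (-9)*2*Z²/2 = 3 - (-9)*Z² = 3 + 9*Z²)
(C(-22) + 367)² = ((3 + 9*(-22)²) + 367)² = ((3 + 9*484) + 367)² = ((3 + 4356) + 367)² = (4359 + 367)² = 4726² = 22335076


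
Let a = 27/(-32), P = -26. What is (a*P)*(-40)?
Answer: -1755/2 ≈ -877.50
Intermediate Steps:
a = -27/32 (a = 27*(-1/32) = -27/32 ≈ -0.84375)
(a*P)*(-40) = -27/32*(-26)*(-40) = (351/16)*(-40) = -1755/2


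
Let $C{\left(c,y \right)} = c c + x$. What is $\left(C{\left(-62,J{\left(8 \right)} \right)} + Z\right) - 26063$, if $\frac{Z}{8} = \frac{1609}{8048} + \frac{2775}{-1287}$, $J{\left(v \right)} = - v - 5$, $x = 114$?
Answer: $- \frac{9546697409}{431574} \approx -22121.0$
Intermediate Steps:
$J{\left(v \right)} = -5 - v$
$C{\left(c,y \right)} = 114 + c^{2}$ ($C{\left(c,y \right)} = c c + 114 = c^{2} + 114 = 114 + c^{2}$)
$Z = - \frac{6754139}{431574}$ ($Z = 8 \left(\frac{1609}{8048} + \frac{2775}{-1287}\right) = 8 \left(1609 \cdot \frac{1}{8048} + 2775 \left(- \frac{1}{1287}\right)\right) = 8 \left(\frac{1609}{8048} - \frac{925}{429}\right) = 8 \left(- \frac{6754139}{3452592}\right) = - \frac{6754139}{431574} \approx -15.65$)
$\left(C{\left(-62,J{\left(8 \right)} \right)} + Z\right) - 26063 = \left(\left(114 + \left(-62\right)^{2}\right) - \frac{6754139}{431574}\right) - 26063 = \left(\left(114 + 3844\right) - \frac{6754139}{431574}\right) - 26063 = \left(3958 - \frac{6754139}{431574}\right) - 26063 = \frac{1701415753}{431574} - 26063 = - \frac{9546697409}{431574}$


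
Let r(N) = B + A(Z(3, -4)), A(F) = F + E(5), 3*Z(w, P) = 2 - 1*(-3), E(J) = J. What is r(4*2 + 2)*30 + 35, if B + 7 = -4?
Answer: -95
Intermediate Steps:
B = -11 (B = -7 - 4 = -11)
Z(w, P) = 5/3 (Z(w, P) = (2 - 1*(-3))/3 = (2 + 3)/3 = (1/3)*5 = 5/3)
A(F) = 5 + F (A(F) = F + 5 = 5 + F)
r(N) = -13/3 (r(N) = -11 + (5 + 5/3) = -11 + 20/3 = -13/3)
r(4*2 + 2)*30 + 35 = -13/3*30 + 35 = -130 + 35 = -95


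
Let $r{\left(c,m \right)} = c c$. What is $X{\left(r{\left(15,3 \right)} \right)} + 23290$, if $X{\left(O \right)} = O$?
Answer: $23515$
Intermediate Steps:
$r{\left(c,m \right)} = c^{2}$
$X{\left(r{\left(15,3 \right)} \right)} + 23290 = 15^{2} + 23290 = 225 + 23290 = 23515$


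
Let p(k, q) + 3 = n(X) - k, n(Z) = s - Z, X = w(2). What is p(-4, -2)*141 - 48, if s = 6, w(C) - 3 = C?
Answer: 234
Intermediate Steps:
w(C) = 3 + C
X = 5 (X = 3 + 2 = 5)
n(Z) = 6 - Z
p(k, q) = -2 - k (p(k, q) = -3 + ((6 - 1*5) - k) = -3 + ((6 - 5) - k) = -3 + (1 - k) = -2 - k)
p(-4, -2)*141 - 48 = (-2 - 1*(-4))*141 - 48 = (-2 + 4)*141 - 48 = 2*141 - 48 = 282 - 48 = 234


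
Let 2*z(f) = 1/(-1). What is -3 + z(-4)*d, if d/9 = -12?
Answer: 51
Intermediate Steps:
d = -108 (d = 9*(-12) = -108)
z(f) = -1/2 (z(f) = (1/2)/(-1) = (1/2)*(-1) = -1/2)
-3 + z(-4)*d = -3 - 1/2*(-108) = -3 + 54 = 51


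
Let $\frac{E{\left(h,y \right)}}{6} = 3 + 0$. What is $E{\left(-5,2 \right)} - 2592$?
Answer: $-2574$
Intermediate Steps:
$E{\left(h,y \right)} = 18$ ($E{\left(h,y \right)} = 6 \left(3 + 0\right) = 6 \cdot 3 = 18$)
$E{\left(-5,2 \right)} - 2592 = 18 - 2592 = -2574$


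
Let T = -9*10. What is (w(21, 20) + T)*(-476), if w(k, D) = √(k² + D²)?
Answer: 29036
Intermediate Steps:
T = -90
w(k, D) = √(D² + k²)
(w(21, 20) + T)*(-476) = (√(20² + 21²) - 90)*(-476) = (√(400 + 441) - 90)*(-476) = (√841 - 90)*(-476) = (29 - 90)*(-476) = -61*(-476) = 29036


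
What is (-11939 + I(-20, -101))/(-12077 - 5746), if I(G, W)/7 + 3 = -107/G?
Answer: 238451/356460 ≈ 0.66894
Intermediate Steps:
I(G, W) = -21 - 749/G (I(G, W) = -21 + 7*(-107/G) = -21 - 749/G)
(-11939 + I(-20, -101))/(-12077 - 5746) = (-11939 + (-21 - 749/(-20)))/(-12077 - 5746) = (-11939 + (-21 - 749*(-1/20)))/(-17823) = (-11939 + (-21 + 749/20))*(-1/17823) = (-11939 + 329/20)*(-1/17823) = -238451/20*(-1/17823) = 238451/356460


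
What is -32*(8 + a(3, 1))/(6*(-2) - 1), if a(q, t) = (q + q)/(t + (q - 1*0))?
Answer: 304/13 ≈ 23.385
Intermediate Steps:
a(q, t) = 2*q/(q + t) (a(q, t) = (2*q)/(t + (q + 0)) = (2*q)/(t + q) = (2*q)/(q + t) = 2*q/(q + t))
-32*(8 + a(3, 1))/(6*(-2) - 1) = -32*(8 + 2*3/(3 + 1))/(6*(-2) - 1) = -32*(8 + 2*3/4)/(-12 - 1) = -32*(8 + 2*3*(1/4))/(-13) = -32*(8 + 3/2)*(-1)/13 = -304*(-1)/13 = -32*(-19/26) = 304/13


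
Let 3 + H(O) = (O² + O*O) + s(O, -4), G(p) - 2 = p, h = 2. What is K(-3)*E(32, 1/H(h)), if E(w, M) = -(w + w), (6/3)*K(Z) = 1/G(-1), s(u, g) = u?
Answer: -32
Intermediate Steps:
G(p) = 2 + p
H(O) = -3 + O + 2*O² (H(O) = -3 + ((O² + O*O) + O) = -3 + ((O² + O²) + O) = -3 + (2*O² + O) = -3 + (O + 2*O²) = -3 + O + 2*O²)
K(Z) = ½ (K(Z) = 1/(2*(2 - 1)) = (½)/1 = (½)*1 = ½)
E(w, M) = -2*w
K(-3)*E(32, 1/H(h)) = (-2*32)/2 = (½)*(-64) = -32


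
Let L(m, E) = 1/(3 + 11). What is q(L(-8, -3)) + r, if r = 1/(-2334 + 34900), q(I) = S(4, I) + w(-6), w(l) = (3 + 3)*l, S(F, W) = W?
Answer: -4095171/113981 ≈ -35.929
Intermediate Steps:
w(l) = 6*l
L(m, E) = 1/14
q(I) = -36 + I (q(I) = I + 6*(-6) = I - 36 = -36 + I)
r = 1/32566 ≈ 3.0707e-5
q(L(-8, -3)) + r = (-36 + 1/14) + 1/32566 = -503/14 + 1/32566 = -4095171/113981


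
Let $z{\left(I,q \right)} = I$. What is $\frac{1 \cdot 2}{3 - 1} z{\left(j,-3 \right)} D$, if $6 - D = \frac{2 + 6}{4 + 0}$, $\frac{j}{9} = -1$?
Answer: $-36$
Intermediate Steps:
$j = -9$ ($j = 9 \left(-1\right) = -9$)
$D = 4$ ($D = 6 - \frac{2 + 6}{4 + 0} = 6 - \frac{8}{4} = 6 - 8 \cdot \frac{1}{4} = 6 - 2 = 4$)
$\frac{1 \cdot 2}{3 - 1} z{\left(j,-3 \right)} D = \frac{1 \cdot 2}{3 - 1} \left(-9\right) 4 = \frac{2}{2} \left(-9\right) 4 = 2 \cdot \frac{1}{2} \left(-9\right) 4 = 1 \left(-9\right) 4 = \left(-9\right) 4 = -36$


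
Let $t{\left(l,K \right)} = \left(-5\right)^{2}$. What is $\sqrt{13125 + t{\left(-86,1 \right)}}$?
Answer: $5 \sqrt{526} \approx 114.67$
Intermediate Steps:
$t{\left(l,K \right)} = 25$
$\sqrt{13125 + t{\left(-86,1 \right)}} = \sqrt{13125 + 25} = \sqrt{13150} = 5 \sqrt{526}$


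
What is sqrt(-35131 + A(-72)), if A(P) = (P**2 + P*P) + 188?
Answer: 5*I*sqrt(983) ≈ 156.76*I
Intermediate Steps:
A(P) = 188 + 2*P**2 (A(P) = (P**2 + P**2) + 188 = 2*P**2 + 188 = 188 + 2*P**2)
sqrt(-35131 + A(-72)) = sqrt(-35131 + (188 + 2*(-72)**2)) = sqrt(-35131 + (188 + 2*5184)) = sqrt(-35131 + (188 + 10368)) = sqrt(-35131 + 10556) = sqrt(-24575) = 5*I*sqrt(983)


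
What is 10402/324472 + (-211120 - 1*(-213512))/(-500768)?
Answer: 17315827/634707791 ≈ 0.027282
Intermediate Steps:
10402/324472 + (-211120 - 1*(-213512))/(-500768) = 10402*(1/324472) + (-211120 + 213512)*(-1/500768) = 5201/162236 + 2392*(-1/500768) = 5201/162236 - 299/62596 = 17315827/634707791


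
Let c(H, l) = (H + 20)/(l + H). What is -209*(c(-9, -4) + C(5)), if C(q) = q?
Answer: -11286/13 ≈ -868.15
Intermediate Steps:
c(H, l) = (20 + H)/(H + l)
-209*(c(-9, -4) + C(5)) = -209*((20 - 9)/(-9 - 4) + 5) = -209*(11/(-13) + 5) = -209*(-1/13*11 + 5) = -209*(-11/13 + 5) = -209*54/13 = -11286/13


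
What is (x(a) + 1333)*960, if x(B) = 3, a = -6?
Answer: 1282560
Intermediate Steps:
(x(a) + 1333)*960 = (3 + 1333)*960 = 1336*960 = 1282560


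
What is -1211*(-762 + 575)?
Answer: 226457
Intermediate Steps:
-1211*(-762 + 575) = -1211*(-187) = 226457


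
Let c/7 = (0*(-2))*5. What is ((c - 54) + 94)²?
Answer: 1600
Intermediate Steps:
c = 0 (c = 7*((0*(-2))*5) = 7*(0*5) = 7*0 = 0)
((c - 54) + 94)² = ((0 - 54) + 94)² = (-54 + 94)² = 40² = 1600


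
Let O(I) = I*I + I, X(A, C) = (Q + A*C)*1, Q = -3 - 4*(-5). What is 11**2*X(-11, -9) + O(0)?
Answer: 14036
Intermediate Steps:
Q = 17 (Q = -3 + 20 = 17)
X(A, C) = 17 + A*C (X(A, C) = (17 + A*C)*1 = 17 + A*C)
O(I) = I + I**2 (O(I) = I**2 + I = I + I**2)
11**2*X(-11, -9) + O(0) = 11**2*(17 - 11*(-9)) + 0*(1 + 0) = 121*(17 + 99) + 0*1 = 121*116 + 0 = 14036 + 0 = 14036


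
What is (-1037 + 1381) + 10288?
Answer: 10632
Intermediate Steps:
(-1037 + 1381) + 10288 = 344 + 10288 = 10632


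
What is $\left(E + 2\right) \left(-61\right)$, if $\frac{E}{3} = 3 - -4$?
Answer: $-1403$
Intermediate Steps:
$E = 21$ ($E = 3 \left(3 - -4\right) = 3 \left(3 + 4\right) = 3 \cdot 7 = 21$)
$\left(E + 2\right) \left(-61\right) = \left(21 + 2\right) \left(-61\right) = 23 \left(-61\right) = -1403$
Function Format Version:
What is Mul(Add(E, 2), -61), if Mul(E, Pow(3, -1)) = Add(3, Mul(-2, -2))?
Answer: -1403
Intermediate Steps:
E = 21 (E = Mul(3, Add(3, Mul(-2, -2))) = Mul(3, Add(3, 4)) = Mul(3, 7) = 21)
Mul(Add(E, 2), -61) = Mul(Add(21, 2), -61) = Mul(23, -61) = -1403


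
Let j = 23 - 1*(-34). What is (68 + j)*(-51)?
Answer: -6375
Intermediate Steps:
j = 57 (j = 23 + 34 = 57)
(68 + j)*(-51) = (68 + 57)*(-51) = 125*(-51) = -6375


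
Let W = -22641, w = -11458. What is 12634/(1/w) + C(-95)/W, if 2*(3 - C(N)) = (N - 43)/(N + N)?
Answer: -207576240222127/1433930 ≈ -1.4476e+8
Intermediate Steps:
C(N) = 3 - (-43 + N)/(4*N) (C(N) = 3 - (N - 43)/(2*(N + N)) = 3 - (-43 + N)/(2*(2*N)) = 3 - (-43 + N)*1/(2*N)/2 = 3 - (-43 + N)/(4*N))
12634/(1/w) + C(-95)/W = 12634/(1/(-11458)) + ((1/4)*(43 + 11*(-95))/(-95))/(-22641) = 12634/(-1/11458) + ((1/4)*(-1/95)*(43 - 1045))*(-1/22641) = 12634*(-11458) + ((1/4)*(-1/95)*(-1002))*(-1/22641) = -144760372 + (501/190)*(-1/22641) = -144760372 - 167/1433930 = -207576240222127/1433930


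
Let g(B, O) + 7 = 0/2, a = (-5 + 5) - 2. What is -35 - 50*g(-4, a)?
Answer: 315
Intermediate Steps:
a = -2 (a = 0 - 2 = -2)
g(B, O) = -7 (g(B, O) = -7 + 0/2 = -7 + 0*(½) = -7 + 0 = -7)
-35 - 50*g(-4, a) = -35 - 50*(-7) = -35 + 350 = 315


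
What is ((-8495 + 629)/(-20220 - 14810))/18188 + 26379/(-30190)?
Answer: -840324989151/961741153580 ≈ -0.87375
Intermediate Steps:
((-8495 + 629)/(-20220 - 14810))/18188 + 26379/(-30190) = -7866/(-35030)*(1/18188) + 26379*(-1/30190) = -7866*(-1/35030)*(1/18188) - 26379/30190 = (3933/17515)*(1/18188) - 26379/30190 = 3933/318562820 - 26379/30190 = -840324989151/961741153580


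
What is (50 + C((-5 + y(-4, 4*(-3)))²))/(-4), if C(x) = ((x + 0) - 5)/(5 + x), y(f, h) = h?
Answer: -1873/147 ≈ -12.742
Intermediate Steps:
C(x) = (-5 + x)/(5 + x) (C(x) = (x - 5)/(5 + x) = (-5 + x)/(5 + x))
(50 + C((-5 + y(-4, 4*(-3)))²))/(-4) = (50 + (-5 + (-5 + 4*(-3))²)/(5 + (-5 + 4*(-3))²))/(-4) = (50 + (-5 + (-5 - 12)²)/(5 + (-5 - 12)²))*(-¼) = (50 + (-5 + (-17)²)/(5 + (-17)²))*(-¼) = (50 + (-5 + 289)/(5 + 289))*(-¼) = (50 + 284/294)*(-¼) = (50 + (1/294)*284)*(-¼) = (50 + 142/147)*(-¼) = (7492/147)*(-¼) = -1873/147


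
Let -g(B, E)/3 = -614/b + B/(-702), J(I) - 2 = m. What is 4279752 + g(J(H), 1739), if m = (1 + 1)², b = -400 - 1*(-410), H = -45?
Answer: 834587564/195 ≈ 4.2799e+6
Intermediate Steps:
b = 10 (b = -400 + 410 = 10)
m = 4 (m = 2² = 4)
J(I) = 6 (J(I) = 2 + 4 = 6)
g(B, E) = 921/5 + B/234 (g(B, E) = -3*(-614/10 + B/(-702)) = -3*(-614*⅒ + B*(-1/702)) = -3*(-307/5 - B/702) = 921/5 + B/234)
4279752 + g(J(H), 1739) = 4279752 + (921/5 + (1/234)*6) = 4279752 + (921/5 + 1/39) = 4279752 + 35924/195 = 834587564/195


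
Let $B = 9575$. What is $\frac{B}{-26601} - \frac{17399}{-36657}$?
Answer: $\frac{37280008}{325037619} \approx 0.11469$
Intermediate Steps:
$\frac{B}{-26601} - \frac{17399}{-36657} = \frac{9575}{-26601} - \frac{17399}{-36657} = 9575 \left(- \frac{1}{26601}\right) - - \frac{17399}{36657} = - \frac{9575}{26601} + \frac{17399}{36657} = \frac{37280008}{325037619}$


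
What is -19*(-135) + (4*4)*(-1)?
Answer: 2549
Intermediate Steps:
-19*(-135) + (4*4)*(-1) = 2565 + 16*(-1) = 2565 - 16 = 2549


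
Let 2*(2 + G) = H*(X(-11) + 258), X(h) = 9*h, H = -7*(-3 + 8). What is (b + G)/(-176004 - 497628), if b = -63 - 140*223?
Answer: 68135/1347264 ≈ 0.050573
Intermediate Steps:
H = -35 (H = -7*5 = -35)
b = -31283 (b = -63 - 31220 = -31283)
G = -5569/2 (G = -2 + (-35*(9*(-11) + 258))/2 = -2 + (-35*(-99 + 258))/2 = -2 + (-35*159)/2 = -2 + (½)*(-5565) = -2 - 5565/2 = -5569/2 ≈ -2784.5)
(b + G)/(-176004 - 497628) = (-31283 - 5569/2)/(-176004 - 497628) = -68135/2/(-673632) = -68135/2*(-1/673632) = 68135/1347264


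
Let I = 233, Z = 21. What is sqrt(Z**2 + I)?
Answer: sqrt(674) ≈ 25.962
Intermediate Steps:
sqrt(Z**2 + I) = sqrt(21**2 + 233) = sqrt(441 + 233) = sqrt(674)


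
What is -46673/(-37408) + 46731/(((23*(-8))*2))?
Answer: -108183599/860384 ≈ -125.74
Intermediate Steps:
-46673/(-37408) + 46731/(((23*(-8))*2)) = -46673*(-1/37408) + 46731/((-184*2)) = 46673/37408 + 46731/(-368) = 46673/37408 + 46731*(-1/368) = 46673/37408 - 46731/368 = -108183599/860384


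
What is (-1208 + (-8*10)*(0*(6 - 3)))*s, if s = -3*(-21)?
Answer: -76104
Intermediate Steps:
s = 63
(-1208 + (-8*10)*(0*(6 - 3)))*s = (-1208 + (-8*10)*(0*(6 - 3)))*63 = (-1208 - 0*3)*63 = (-1208 - 80*0)*63 = (-1208 + 0)*63 = -1208*63 = -76104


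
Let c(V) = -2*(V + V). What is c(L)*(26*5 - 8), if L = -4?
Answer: 1952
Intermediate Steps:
c(V) = -4*V
c(L)*(26*5 - 8) = (-4*(-4))*(26*5 - 8) = 16*(130 - 8) = 16*122 = 1952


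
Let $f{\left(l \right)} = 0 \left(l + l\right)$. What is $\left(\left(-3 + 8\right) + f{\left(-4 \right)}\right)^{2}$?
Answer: $25$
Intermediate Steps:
$f{\left(l \right)} = 0$ ($f{\left(l \right)} = 0 \cdot 2 l = 0$)
$\left(\left(-3 + 8\right) + f{\left(-4 \right)}\right)^{2} = \left(\left(-3 + 8\right) + 0\right)^{2} = \left(5 + 0\right)^{2} = 5^{2} = 25$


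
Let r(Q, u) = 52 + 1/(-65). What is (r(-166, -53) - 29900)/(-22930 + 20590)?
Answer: 215569/16900 ≈ 12.756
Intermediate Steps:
r(Q, u) = 3379/65 (r(Q, u) = 52 - 1/65 = 3379/65)
(r(-166, -53) - 29900)/(-22930 + 20590) = (3379/65 - 29900)/(-22930 + 20590) = -1940121/65/(-2340) = -1940121/65*(-1/2340) = 215569/16900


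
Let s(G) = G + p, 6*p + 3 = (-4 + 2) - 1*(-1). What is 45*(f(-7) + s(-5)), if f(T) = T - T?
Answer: -255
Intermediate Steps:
p = -⅔ (p = -½ + ((-4 + 2) - 1*(-1))/6 = -½ + (-2 + 1)/6 = -½ + (⅙)*(-1) = -½ - ⅙ = -⅔ ≈ -0.66667)
f(T) = 0
s(G) = -⅔ + G (s(G) = G - ⅔ = -⅔ + G)
45*(f(-7) + s(-5)) = 45*(0 + (-⅔ - 5)) = 45*(0 - 17/3) = 45*(-17/3) = -255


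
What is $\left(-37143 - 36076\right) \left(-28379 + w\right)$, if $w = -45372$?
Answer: $5399974469$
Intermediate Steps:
$\left(-37143 - 36076\right) \left(-28379 + w\right) = \left(-37143 - 36076\right) \left(-28379 - 45372\right) = \left(-73219\right) \left(-73751\right) = 5399974469$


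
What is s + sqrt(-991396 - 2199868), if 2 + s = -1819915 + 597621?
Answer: -1222296 + 4*I*sqrt(199454) ≈ -1.2223e+6 + 1786.4*I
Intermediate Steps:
s = -1222296 (s = -2 + (-1819915 + 597621) = -2 - 1222294 = -1222296)
s + sqrt(-991396 - 2199868) = -1222296 + sqrt(-991396 - 2199868) = -1222296 + sqrt(-3191264) = -1222296 + 4*I*sqrt(199454)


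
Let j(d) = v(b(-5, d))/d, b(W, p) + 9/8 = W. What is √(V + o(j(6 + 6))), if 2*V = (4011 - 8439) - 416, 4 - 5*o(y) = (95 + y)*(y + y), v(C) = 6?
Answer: I*√244030/10 ≈ 49.399*I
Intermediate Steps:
b(W, p) = -9/8 + W
j(d) = 6/d
o(y) = ⅘ - 2*y*(95 + y)/5 (o(y) = ⅘ - (95 + y)*(y + y)/5 = ⅘ - (95 + y)*2*y/5 = ⅘ - 2*y*(95 + y)/5)
V = -2422 (V = ((4011 - 8439) - 416)/2 = (-4428 - 416)/2 = (½)*(-4844) = -2422)
√(V + o(j(6 + 6))) = √(-2422 + (⅘ - 228/(6 + 6) - 2*36/(6 + 6)²/5)) = √(-2422 + (⅘ - 228/12 - 2*(6/12)²/5)) = √(-2422 + (⅘ - 228/12 - 2*(6*(1/12))²/5)) = √(-2422 + (⅘ - 38*½ - 2*(½)²/5)) = √(-2422 + (⅘ - 19 - ⅖*¼)) = √(-2422 + (⅘ - 19 - ⅒)) = √(-2422 - 183/10) = √(-24403/10) = I*√244030/10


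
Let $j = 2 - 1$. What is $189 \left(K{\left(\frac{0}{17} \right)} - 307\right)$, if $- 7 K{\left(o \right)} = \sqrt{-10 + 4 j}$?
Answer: $-58023 - 27 i \sqrt{6} \approx -58023.0 - 66.136 i$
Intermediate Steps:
$j = 1$
$K{\left(o \right)} = - \frac{i \sqrt{6}}{7}$ ($K{\left(o \right)} = - \frac{\sqrt{-10 + 4 \cdot 1}}{7} = - \frac{\sqrt{-10 + 4}}{7} = - \frac{\sqrt{-6}}{7} = - \frac{i \sqrt{6}}{7}$)
$189 \left(K{\left(\frac{0}{17} \right)} - 307\right) = 189 \left(- \frac{i \sqrt{6}}{7} - 307\right) = 189 \left(-307 - \frac{i \sqrt{6}}{7}\right) = -58023 - 27 i \sqrt{6}$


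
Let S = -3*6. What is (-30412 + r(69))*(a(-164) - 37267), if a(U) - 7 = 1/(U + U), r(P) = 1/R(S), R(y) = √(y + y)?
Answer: 92918399443/82 + 12221281*I/1968 ≈ 1.1332e+9 + 6210.0*I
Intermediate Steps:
S = -18
R(y) = √2*√y (R(y) = √(2*y) = √2*√y)
r(P) = -I/6 (r(P) = 1/(√2*√(-18)) = 1/(√2*(3*I*√2)) = 1/(6*I) = -I/6)
a(U) = 7 + 1/(2*U) (a(U) = 7 + 1/(U + U) = 7 + 1/(2*U))
(-30412 + r(69))*(a(-164) - 37267) = (-30412 - I/6)*((7 + (½)/(-164)) - 37267) = (-30412 - I/6)*((7 + (½)*(-1/164)) - 37267) = (-30412 - I/6)*((7 - 1/328) - 37267) = (-30412 - I/6)*(2295/328 - 37267) = (-30412 - I/6)*(-12221281/328) = 92918399443/82 + 12221281*I/1968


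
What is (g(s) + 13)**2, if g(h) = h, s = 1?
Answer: 196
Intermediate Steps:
(g(s) + 13)**2 = (1 + 13)**2 = 14**2 = 196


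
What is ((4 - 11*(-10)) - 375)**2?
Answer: 68121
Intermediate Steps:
((4 - 11*(-10)) - 375)**2 = ((4 + 110) - 375)**2 = (114 - 375)**2 = (-261)**2 = 68121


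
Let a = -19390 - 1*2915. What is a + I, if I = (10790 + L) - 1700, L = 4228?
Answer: -8987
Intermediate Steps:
I = 13318 (I = (10790 + 4228) - 1700 = 15018 - 1700 = 13318)
a = -22305 (a = -19390 - 2915 = -22305)
a + I = -22305 + 13318 = -8987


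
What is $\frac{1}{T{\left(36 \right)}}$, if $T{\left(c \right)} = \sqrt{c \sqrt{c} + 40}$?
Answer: $\frac{1}{16} \approx 0.0625$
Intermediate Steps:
$T{\left(c \right)} = \sqrt{40 + c^{\frac{3}{2}}}$ ($T{\left(c \right)} = \sqrt{c^{\frac{3}{2}} + 40} = \sqrt{40 + c^{\frac{3}{2}}}$)
$\frac{1}{T{\left(36 \right)}} = \frac{1}{\sqrt{40 + 36^{\frac{3}{2}}}} = \frac{1}{\sqrt{40 + 216}} = \frac{1}{\sqrt{256}} = \frac{1}{16}$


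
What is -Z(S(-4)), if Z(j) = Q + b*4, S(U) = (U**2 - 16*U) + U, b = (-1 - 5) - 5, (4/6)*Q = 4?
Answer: 38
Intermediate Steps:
Q = 6 (Q = (3/2)*4 = 6)
b = -11 (b = -6 - 5 = -11)
S(U) = U**2 - 15*U
Z(j) = -38 (Z(j) = 6 - 11*4 = 6 - 44 = -38)
-Z(S(-4)) = -1*(-38) = 38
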